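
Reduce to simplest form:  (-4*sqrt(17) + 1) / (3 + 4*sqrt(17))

Multiply numerator and denominator by -4*sqrt(17) + 3.
Denominator becomes -263; numerator becomes -16*sqrt(17) + 275.

(-275 + 16*sqrt(17))/263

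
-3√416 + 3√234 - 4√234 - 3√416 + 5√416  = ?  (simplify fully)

-7*√26

3√416 = 12*√26; 3√234 = 9*√26; 4√234 = 12*√26; 3√416 = 12*√26; 5√416 = 20*√26
Combine: (-12 + 9 - 12 - 12 + 20)·√26 = -7*√26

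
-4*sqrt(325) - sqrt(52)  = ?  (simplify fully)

4*sqrt(325) = 20*sqrt(13); sqrt(52) = 2*sqrt(13)
Combine: (-20 - 2)·sqrt(13) = -22*sqrt(13)

-22*sqrt(13)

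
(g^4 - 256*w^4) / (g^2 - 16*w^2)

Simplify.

g^2 + 16*w^2

Difference of fourth powers: factor out (g^2 - 16*w^2).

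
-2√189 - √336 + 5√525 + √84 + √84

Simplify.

2√189 = 6*√21; √336 = 4*√21; 5√525 = 25*√21; √84 = 2*√21; √84 = 2*√21
Combine: (-6 - 4 + 25 + 2 + 2)·√21 = 19*√21

19*√21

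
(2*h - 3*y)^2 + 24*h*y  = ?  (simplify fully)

Expanding gives 4*h^2 + 12*h*y + 9*y^2, a perfect square.

(2*h + 3*y)^2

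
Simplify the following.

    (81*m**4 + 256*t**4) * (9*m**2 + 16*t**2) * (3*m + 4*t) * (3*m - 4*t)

((3*m)+(4*t))((3*m)-(4*t)) = 9*m**2 - 16*t**2; continue pairing.

6561*m**8 - 65536*t**8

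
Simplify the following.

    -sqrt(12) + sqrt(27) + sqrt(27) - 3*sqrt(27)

-5*sqrt(3)

sqrt(12) = 2*sqrt(3); sqrt(27) = 3*sqrt(3); sqrt(27) = 3*sqrt(3); 3*sqrt(27) = 9*sqrt(3)
Combine: (-2 + 3 + 3 - 9)·sqrt(3) = -5*sqrt(3)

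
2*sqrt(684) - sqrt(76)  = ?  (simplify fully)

10*sqrt(19)

2*sqrt(684) = 12*sqrt(19); sqrt(76) = 2*sqrt(19)
Combine: (12 - 2)·sqrt(19) = 10*sqrt(19)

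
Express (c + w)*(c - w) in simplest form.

Difference of squares with P = c, Q = w.

c^2 - w^2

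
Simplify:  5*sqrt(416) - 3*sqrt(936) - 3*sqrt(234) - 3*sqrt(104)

-13*sqrt(26)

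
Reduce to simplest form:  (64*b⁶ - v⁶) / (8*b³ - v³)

Factor (2*b)^6 - v^6 and cancel (8*b³ - v³).

8*b³ + v³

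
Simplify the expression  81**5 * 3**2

3**22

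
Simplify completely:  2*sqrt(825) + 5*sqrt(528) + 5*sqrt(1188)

60*sqrt(33)

2*sqrt(825) = 10*sqrt(33); 5*sqrt(528) = 20*sqrt(33); 5*sqrt(1188) = 30*sqrt(33)
Combine: (10 + 20 + 30)·sqrt(33) = 60*sqrt(33)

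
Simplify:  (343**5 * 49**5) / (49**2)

7**21

343**5 = 7**15; 49**5 = 7**10; 49**2 = 7**4
Combine exponents: 7**21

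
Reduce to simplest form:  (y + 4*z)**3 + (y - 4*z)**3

Write as f(y,(4*z)) + f(y,-(4*z)) and expand.

2*y*(y**2 + 48*z**2)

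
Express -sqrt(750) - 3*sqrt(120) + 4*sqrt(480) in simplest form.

5*sqrt(30)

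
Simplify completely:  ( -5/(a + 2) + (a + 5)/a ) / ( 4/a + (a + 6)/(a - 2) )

Numerator: -5/(a + 2) + (a + 5)/a = (a² + 2*a + 10)/(a² + 2*a)
Denominator: 4/a + (a + 6)/(a - 2) = (a² + 10*a - 8)/(a² - 2*a)
Divide: ((a² + 2*a + 10)/(a² + 2*a)) · ((a² - 2*a)/(a² + 10*a - 8)) = (a³ + 6*a - 20)/(a³ + 12*a² + 12*a - 16)

(a³ + 6*a - 20)/(a³ + 12*a² + 12*a - 16)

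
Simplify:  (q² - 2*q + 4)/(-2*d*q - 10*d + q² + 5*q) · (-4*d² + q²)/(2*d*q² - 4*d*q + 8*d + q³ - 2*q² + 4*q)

1/(q + 5)

Factor: -2*d*q - 10*d + q² + 5*q = (q + 5)·(-2*d + q);  -4*d² + q² = (-2*d + q)·(2*d + q);  2*d*q² - 4*d*q + 8*d + q³ - 2*q² + 4*q = (q² - 2*q + 4)·(2*d + q)
Cancel the common factors (q² - 2*q + 4), (-2*d + q), (2*d + q).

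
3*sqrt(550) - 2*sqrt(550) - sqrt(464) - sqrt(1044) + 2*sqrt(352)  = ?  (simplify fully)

3*sqrt(550) = 15*sqrt(22); 2*sqrt(550) = 10*sqrt(22); sqrt(464) = 4*sqrt(29); sqrt(1044) = 6*sqrt(29); 2*sqrt(352) = 8*sqrt(22)

-10*sqrt(29) + 13*sqrt(22)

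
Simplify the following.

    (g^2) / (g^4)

g^(-2)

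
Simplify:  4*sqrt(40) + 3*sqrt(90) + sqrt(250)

22*sqrt(10)

4*sqrt(40) = 8*sqrt(10); 3*sqrt(90) = 9*sqrt(10); sqrt(250) = 5*sqrt(10)
Combine: (8 + 9 + 5)·sqrt(10) = 22*sqrt(10)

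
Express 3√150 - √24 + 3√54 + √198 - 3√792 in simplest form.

-15*√22 + 22*√6

3√150 = 15*√6; √24 = 2*√6; 3√54 = 9*√6; √198 = 3*√22; 3√792 = 18*√22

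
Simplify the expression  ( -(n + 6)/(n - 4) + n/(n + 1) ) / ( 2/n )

(-11*n² - 6*n)/(2*n² - 6*n - 8)

Numerator: -(n + 6)/(n - 4) + n/(n + 1) = (-11*n - 6)/(n² - 3*n - 4)
Denominator: 2/n = 2/n
Divide: ((-11*n - 6)/(n² - 3*n - 4)) · (n/2) = (-11*n² - 6*n)/(2*n² - 6*n - 8)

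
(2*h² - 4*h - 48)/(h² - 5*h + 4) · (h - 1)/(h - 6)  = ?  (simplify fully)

Factor: 2*h² - 4*h - 48 = 2·(h + 4)·(h - 6);  h² - 5*h + 4 = (h - 1)·(h - 4)
Cancel the common factors (h - 1), (h - 6).

(2*h + 8)/(h - 4)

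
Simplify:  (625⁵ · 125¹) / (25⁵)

625⁵ = 5^20; 125¹ = 5^3; 25⁵ = 5^10
Combine exponents: 5^13

5^13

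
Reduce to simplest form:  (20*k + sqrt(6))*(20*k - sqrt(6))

Difference of squares with P = 20*k, Q = sqrt(6).

400*k^2 - 6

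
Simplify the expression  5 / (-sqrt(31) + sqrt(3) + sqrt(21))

(35*sqrt(31) + 65*sqrt(21) + 245*sqrt(3) + 30*sqrt(217))/203

Group as (sqrt(3) + sqrt(21)) - sqrt(31); multiply by (sqrt(3) + sqrt(21)) + sqrt(31), then rationalise the remaining surd.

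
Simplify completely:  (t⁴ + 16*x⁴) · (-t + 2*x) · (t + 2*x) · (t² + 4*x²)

((2*x)+t)((2*x)-t) = -t² + 4*x²; continue pairing.

-t⁸ + 256*x⁸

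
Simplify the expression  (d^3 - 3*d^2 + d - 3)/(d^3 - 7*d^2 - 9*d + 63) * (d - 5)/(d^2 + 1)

(d - 5)/(d^2 - 4*d - 21)

Factor: d^3 - 3*d^2 + d - 3 = (d - 3)*(d^2 + 1);  d^3 - 7*d^2 - 9*d + 63 = (d + 3)*(d - 3)*(d - 7)
Cancel the common factors (d^2 + 1), (d - 3).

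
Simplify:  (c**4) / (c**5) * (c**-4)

Quotient: (c**-1)
Multiply by (c**-4): add exponents.

c**(-5)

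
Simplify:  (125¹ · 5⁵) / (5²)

125¹ = 5^3; 5⁵ = 5^5; 5² = 5^2
Combine exponents: 5^6

5^6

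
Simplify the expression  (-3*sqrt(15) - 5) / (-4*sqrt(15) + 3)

(29*sqrt(15) + 195)/231

Multiply numerator and denominator by 3 + 4*sqrt(15).
Denominator becomes -231; numerator becomes -195 - 29*sqrt(15).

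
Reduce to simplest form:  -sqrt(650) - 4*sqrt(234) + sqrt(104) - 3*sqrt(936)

-33*sqrt(26)

sqrt(650) = 5*sqrt(26); 4*sqrt(234) = 12*sqrt(26); sqrt(104) = 2*sqrt(26); 3*sqrt(936) = 18*sqrt(26)
Combine: (-5 - 12 + 2 - 18)·sqrt(26) = -33*sqrt(26)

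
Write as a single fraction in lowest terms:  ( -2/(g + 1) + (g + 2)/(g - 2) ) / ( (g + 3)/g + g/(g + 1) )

(g^3 + g^2 + 6*g)/(2*g^3 - 5*g - 6)

Numerator: -2/(g + 1) + (g + 2)/(g - 2) = (g^2 + g + 6)/(g^2 - g - 2)
Denominator: (g + 3)/g + g/(g + 1) = (2*g^2 + 4*g + 3)/(g^2 + g)
Divide: ((g^2 + g + 6)/(g^2 - g - 2)) · ((g^2 + g)/(2*g^2 + 4*g + 3)) = (g^3 + g^2 + 6*g)/(2*g^3 - 5*g - 6)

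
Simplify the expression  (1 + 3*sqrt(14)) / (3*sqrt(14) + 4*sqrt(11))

Multiply numerator and denominator by -4*sqrt(11) + 3*sqrt(14).
Denominator becomes -50; numerator becomes -12*sqrt(154) - 4*sqrt(11) + 3*sqrt(14) + 126.

(-126 - 3*sqrt(14) + 4*sqrt(11) + 12*sqrt(154))/50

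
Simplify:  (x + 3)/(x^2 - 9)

Factor: x^2 - 9 = (x - 3)*(x + 3)
Cancel the common factor (x + 3).

1/(x - 3)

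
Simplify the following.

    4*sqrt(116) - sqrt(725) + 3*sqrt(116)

4*sqrt(116) = 8*sqrt(29); sqrt(725) = 5*sqrt(29); 3*sqrt(116) = 6*sqrt(29)
Combine: (8 - 5 + 6)·sqrt(29) = 9*sqrt(29)

9*sqrt(29)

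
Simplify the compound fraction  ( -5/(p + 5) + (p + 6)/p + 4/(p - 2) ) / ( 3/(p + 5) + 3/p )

Numerator: -5/(p + 5) + (p + 6)/p + 4/(p - 2) = (p^3 + 8*p^2 + 38*p - 60)/(p^3 + 3*p^2 - 10*p)
Denominator: 3/(p + 5) + 3/p = (6*p + 15)/(p^2 + 5*p)
Divide: ((p^3 + 8*p^2 + 38*p - 60)/(p^3 + 3*p^2 - 10*p)) · ((p^2 + 5*p)/(6*p + 15)) = (p^3 + 8*p^2 + 38*p - 60)/(6*p^2 + 3*p - 30)

(p^3 + 8*p^2 + 38*p - 60)/(6*p^2 + 3*p - 30)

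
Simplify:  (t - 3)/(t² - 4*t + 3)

1/(t - 1)

Factor: t² - 4*t + 3 = (t - 3)·(t - 1)
Cancel the common factor (t - 3).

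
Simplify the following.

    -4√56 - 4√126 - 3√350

4√56 = 8*√14; 4√126 = 12*√14; 3√350 = 15*√14
Combine: (-8 - 12 - 15)·√14 = -35*√14

-35*√14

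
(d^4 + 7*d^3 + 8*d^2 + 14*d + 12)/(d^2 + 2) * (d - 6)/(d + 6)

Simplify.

d^2 - 5*d - 6

Factor: d^4 + 7*d^3 + 8*d^2 + 14*d + 12 = (d + 6)*(d^2 + 2)*(d + 1)
Cancel the common factors (d^2 + 2), (d + 6).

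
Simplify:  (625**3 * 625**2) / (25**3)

5**14

625**3 = 5**12; 625**2 = 5**8; 25**3 = 5**6
Combine exponents: 5**14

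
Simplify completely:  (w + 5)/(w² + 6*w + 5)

1/(w + 1)

Factor: w² + 6*w + 5 = (w + 5)·(w + 1)
Cancel the common factor (w + 5).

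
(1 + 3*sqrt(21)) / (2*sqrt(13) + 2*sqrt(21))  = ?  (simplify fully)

Multiply numerator and denominator by -2*sqrt(13) + 2*sqrt(21).
Denominator becomes 32; numerator becomes -6*sqrt(273) - 2*sqrt(13) + 2*sqrt(21) + 126.

(-3*sqrt(273) - sqrt(13) + sqrt(21) + 63)/16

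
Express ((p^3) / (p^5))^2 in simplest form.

p^(-4)

Inside the bracket: (p^-2)
Raise to the power 2: (p^-4)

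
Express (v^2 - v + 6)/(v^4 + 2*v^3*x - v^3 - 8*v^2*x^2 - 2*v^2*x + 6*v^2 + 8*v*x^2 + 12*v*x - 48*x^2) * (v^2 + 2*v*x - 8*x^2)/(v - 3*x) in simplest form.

Factor: v^4 + 2*v^3*x - v^3 - 8*v^2*x^2 - 2*v^2*x + 6*v^2 + 8*v*x^2 + 12*v*x - 48*x^2 = (v^2 - v + 6)*(v - 2*x)*(v + 4*x);  v^2 + 2*v*x - 8*x^2 = (v + 4*x)*(v - 2*x)
Cancel the common factors (v^2 - v + 6), (v - 2*x), (v + 4*x).

-1/(-v + 3*x)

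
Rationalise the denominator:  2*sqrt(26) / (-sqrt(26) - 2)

(-26 + 2*sqrt(26))/11

Multiply numerator and denominator by -2 + sqrt(26).
Denominator becomes -22; numerator becomes -4*sqrt(26) + 52.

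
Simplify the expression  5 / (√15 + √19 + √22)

(-5*√6270 + 30*√22 + 45*√19 + 65*√15)/498

Group as (√15 + √19) + √22; multiply by (√15 + √19) - √22, then rationalise the remaining surd.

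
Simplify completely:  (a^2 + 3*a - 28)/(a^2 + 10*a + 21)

Factor: a^2 + 3*a - 28 = (a + 7)*(a - 4);  a^2 + 10*a + 21 = (a + 3)*(a + 7)
Cancel the common factor (a + 7).

(a - 4)/(a + 3)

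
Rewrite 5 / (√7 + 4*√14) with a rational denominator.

Multiply numerator and denominator by -4*√14 + √7.
Denominator becomes -217; numerator becomes -20*√14 + 5*√7.

(-5*√7 + 20*√14)/217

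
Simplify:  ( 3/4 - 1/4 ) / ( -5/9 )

-9/10

Numerator: 3/4 - 1/4 = 1/2
Denominator: -5/9 = -5/9
Divide: (1/2) · (-9/5) = -9/10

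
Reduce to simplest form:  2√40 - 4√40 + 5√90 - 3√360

-7*√10

2√40 = 4*√10; 4√40 = 8*√10; 5√90 = 15*√10; 3√360 = 18*√10
Combine: (4 - 8 + 15 - 18)·√10 = -7*√10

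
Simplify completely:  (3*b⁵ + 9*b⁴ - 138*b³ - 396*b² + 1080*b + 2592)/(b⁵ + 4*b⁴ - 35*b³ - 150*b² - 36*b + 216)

(3*b² + 3*b - 36)/(b² + 2*b - 3)

Factor: 3*b⁵ + 9*b⁴ - 138*b³ - 396*b² + 1080*b + 2592 = 3·(b + 6)·(b - 6)·(b + 2)·(b - 3)·(b + 4);  b⁵ + 4*b⁴ - 35*b³ - 150*b² - 36*b + 216 = (b + 2)·(b + 6)·(b - 6)·(b - 1)·(b + 3)
Cancel the common factors (b + 6), (b + 2), (b - 6).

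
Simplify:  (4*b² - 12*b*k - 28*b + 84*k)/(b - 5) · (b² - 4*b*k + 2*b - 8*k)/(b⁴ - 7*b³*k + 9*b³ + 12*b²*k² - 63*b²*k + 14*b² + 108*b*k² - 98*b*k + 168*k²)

(4*b - 28)/(b² + 2*b - 35)

Factor: 4*b² - 12*b*k - 28*b + 84*k = 4·(b - 7)·(b - 3*k);  b² - 4*b*k + 2*b - 8*k = (b - 4*k)·(b + 2);  b⁴ - 7*b³*k + 9*b³ + 12*b²*k² - 63*b²*k + 14*b² + 108*b*k² - 98*b*k + 168*k² = (b - 4*k)·(b + 7)·(b - 3*k)·(b + 2)
Cancel the common factors (b - 4*k), (b - 3*k), (b + 2).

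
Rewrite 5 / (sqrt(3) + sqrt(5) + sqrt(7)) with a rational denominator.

(-10*sqrt(105) + 5*sqrt(7) + 25*sqrt(5) + 45*sqrt(3))/59

Group as (sqrt(3) + sqrt(5)) + sqrt(7); multiply by (sqrt(3) + sqrt(5)) - sqrt(7), then rationalise the remaining surd.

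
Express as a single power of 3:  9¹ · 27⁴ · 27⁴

3^26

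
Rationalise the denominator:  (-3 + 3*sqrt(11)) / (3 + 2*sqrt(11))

(-3*sqrt(11) + 15)/7

Multiply numerator and denominator by -2*sqrt(11) + 3.
Denominator becomes -35; numerator becomes -75 + 15*sqrt(11).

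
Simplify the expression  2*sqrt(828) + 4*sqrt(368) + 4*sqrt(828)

2*sqrt(828) = 12*sqrt(23); 4*sqrt(368) = 16*sqrt(23); 4*sqrt(828) = 24*sqrt(23)
Combine: (12 + 16 + 24)·sqrt(23) = 52*sqrt(23)

52*sqrt(23)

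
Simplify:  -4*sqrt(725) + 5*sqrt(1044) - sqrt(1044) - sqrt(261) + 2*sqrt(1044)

13*sqrt(29)

4*sqrt(725) = 20*sqrt(29); 5*sqrt(1044) = 30*sqrt(29); sqrt(1044) = 6*sqrt(29); sqrt(261) = 3*sqrt(29); 2*sqrt(1044) = 12*sqrt(29)
Combine: (-20 + 30 - 6 - 3 + 12)·sqrt(29) = 13*sqrt(29)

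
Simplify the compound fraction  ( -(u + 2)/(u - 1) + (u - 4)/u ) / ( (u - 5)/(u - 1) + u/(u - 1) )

(-7*u + 4)/(2*u² - 5*u)

Numerator: -(u + 2)/(u - 1) + (u - 4)/u = (-7*u + 4)/(u² - u)
Denominator: (u - 5)/(u - 1) + u/(u - 1) = (2*u - 5)/(u - 1)
Divide: ((-7*u + 4)/(u² - u)) · ((u - 1)/(2*u - 5)) = (-7*u + 4)/(2*u² - 5*u)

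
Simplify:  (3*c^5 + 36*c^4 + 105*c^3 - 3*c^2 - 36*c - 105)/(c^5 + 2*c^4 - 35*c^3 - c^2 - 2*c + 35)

(3*c + 15)/(c - 5)

Factor: 3*c^5 + 36*c^4 + 105*c^3 - 3*c^2 - 36*c - 105 = 3*(c + 5)*(c - 1)*(c + 7)*(c^2 + c + 1);  c^5 + 2*c^4 - 35*c^3 - c^2 - 2*c + 35 = (c^2 + c + 1)*(c - 5)*(c - 1)*(c + 7)
Cancel the common factors (c^2 + c + 1), (c + 7), (c - 1).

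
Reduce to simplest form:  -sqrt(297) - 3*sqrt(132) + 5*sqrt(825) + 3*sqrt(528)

sqrt(297) = 3*sqrt(33); 3*sqrt(132) = 6*sqrt(33); 5*sqrt(825) = 25*sqrt(33); 3*sqrt(528) = 12*sqrt(33)
Combine: (-3 - 6 + 25 + 12)·sqrt(33) = 28*sqrt(33)

28*sqrt(33)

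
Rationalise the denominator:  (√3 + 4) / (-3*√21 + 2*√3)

(-12*√21 - 9*√7 - 8*√3 - 6)/177

Multiply numerator and denominator by 2*√3 + 3*√21.
Denominator becomes -177; numerator becomes 6 + 8*√3 + 9*√7 + 12*√21.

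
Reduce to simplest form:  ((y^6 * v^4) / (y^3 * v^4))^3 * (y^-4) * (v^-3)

y^5/v^3

Inside the bracket: y^3
Raise to the power 3: y^9
Multiply by (y^-4) * (v^-3): add exponents.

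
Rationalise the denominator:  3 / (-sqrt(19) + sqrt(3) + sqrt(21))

(-15*sqrt(19) + 3*sqrt(21) + 111*sqrt(3) + 18*sqrt(133))/227

Group as (sqrt(3) + sqrt(21)) - sqrt(19); multiply by (sqrt(3) + sqrt(21)) + sqrt(19), then rationalise the remaining surd.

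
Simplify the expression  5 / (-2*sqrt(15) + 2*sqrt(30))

(sqrt(15) + sqrt(30))/6

Multiply numerator and denominator by 2*sqrt(15) + 2*sqrt(30).
Denominator becomes 60; numerator becomes 10*sqrt(15) + 10*sqrt(30).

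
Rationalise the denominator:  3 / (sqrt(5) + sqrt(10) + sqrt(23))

Group as (sqrt(5) + sqrt(23)) + sqrt(10); multiply by (sqrt(5) + sqrt(23)) - sqrt(10), then rationalise the remaining surd.

(-15*sqrt(46) - 12*sqrt(23) + 27*sqrt(10) + 42*sqrt(5))/68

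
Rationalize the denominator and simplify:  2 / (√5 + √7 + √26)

Group as (√7 + √26) + √5; multiply by (√7 + √26) - √5, then rationalise the remaining surd.

(-12*√7 - 14*√5 + √910 + 7*√26)/14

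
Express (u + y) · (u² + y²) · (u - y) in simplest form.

Pair the conjugate factors: (u+y)(u-y) = u² - y², then repeat with the next factor.

u⁴ - y⁴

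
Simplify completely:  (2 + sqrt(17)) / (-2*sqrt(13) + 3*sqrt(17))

(4*sqrt(13) + 6*sqrt(17) + 2*sqrt(221) + 51)/101

Multiply numerator and denominator by 2*sqrt(13) + 3*sqrt(17).
Denominator becomes 101; numerator becomes 4*sqrt(13) + 6*sqrt(17) + 2*sqrt(221) + 51.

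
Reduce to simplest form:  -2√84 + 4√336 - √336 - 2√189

2*√21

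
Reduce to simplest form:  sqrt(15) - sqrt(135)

-2*sqrt(15)

sqrt(15) = sqrt(15); sqrt(135) = 3*sqrt(15)
Combine: (1 - 3)·sqrt(15) = -2*sqrt(15)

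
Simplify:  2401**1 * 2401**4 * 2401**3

7**32

2401**1 = 7**4; 2401**4 = 7**16; 2401**3 = 7**12
Combine exponents: 7**32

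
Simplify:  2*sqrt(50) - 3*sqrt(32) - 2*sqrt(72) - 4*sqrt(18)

-26*sqrt(2)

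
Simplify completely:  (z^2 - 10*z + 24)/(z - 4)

z - 6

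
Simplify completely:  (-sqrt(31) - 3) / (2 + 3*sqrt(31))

(-87 - 7*sqrt(31))/275

Multiply numerator and denominator by -3*sqrt(31) + 2.
Denominator becomes -275; numerator becomes 7*sqrt(31) + 87.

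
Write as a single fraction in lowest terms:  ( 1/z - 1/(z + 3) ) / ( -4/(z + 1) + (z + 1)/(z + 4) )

(3*z² + 15*z + 12)/(z⁴ + z³ - 21*z² - 45*z)

Numerator: 1/z - 1/(z + 3) = 3/(z² + 3*z)
Denominator: -4/(z + 1) + (z + 1)/(z + 4) = (z² - 2*z - 15)/(z² + 5*z + 4)
Divide: (3/(z² + 3*z)) · ((z² + 5*z + 4)/(z² - 2*z - 15)) = (3*z² + 15*z + 12)/(z⁴ + z³ - 21*z² - 45*z)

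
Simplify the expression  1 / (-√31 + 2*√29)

(√31 + 2*√29)/85

Multiply numerator and denominator by √31 + 2*√29.
Denominator becomes 85; numerator becomes √31 + 2*√29.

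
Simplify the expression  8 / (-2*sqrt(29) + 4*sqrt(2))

(-4*sqrt(29) - 8*sqrt(2))/21

Multiply numerator and denominator by 4*sqrt(2) + 2*sqrt(29).
Denominator becomes -84; numerator becomes 32*sqrt(2) + 16*sqrt(29).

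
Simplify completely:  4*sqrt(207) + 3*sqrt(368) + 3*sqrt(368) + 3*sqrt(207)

45*sqrt(23)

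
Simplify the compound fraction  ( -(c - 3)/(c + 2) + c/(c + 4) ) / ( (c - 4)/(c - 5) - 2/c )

Numerator: -(c - 3)/(c + 2) + c/(c + 4) = (c + 12)/(c² + 6*c + 8)
Denominator: (c - 4)/(c - 5) - 2/c = (c² - 6*c + 10)/(c² - 5*c)
Divide: ((c + 12)/(c² + 6*c + 8)) · ((c² - 5*c)/(c² - 6*c + 10)) = (c³ + 7*c² - 60*c)/(c⁴ - 18*c² + 12*c + 80)

(c³ + 7*c² - 60*c)/(c⁴ - 18*c² + 12*c + 80)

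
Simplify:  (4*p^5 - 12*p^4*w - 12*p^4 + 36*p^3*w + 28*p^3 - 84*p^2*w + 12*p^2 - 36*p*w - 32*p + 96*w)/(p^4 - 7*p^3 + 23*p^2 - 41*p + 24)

(4*p^2 - 12*p*w + 4*p - 12*w)/(p - 3)

Factor: 4*p^5 - 12*p^4*w - 12*p^4 + 36*p^3*w + 28*p^3 - 84*p^2*w + 12*p^2 - 36*p*w - 32*p + 96*w = 4*(p + 1)*(p^2 - 3*p + 8)*(p - 1)*(p - 3*w);  p^4 - 7*p^3 + 23*p^2 - 41*p + 24 = (p - 3)*(p^2 - 3*p + 8)*(p - 1)
Cancel the common factors (p^2 - 3*p + 8), (p - 1).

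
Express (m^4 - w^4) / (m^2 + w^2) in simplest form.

m^2 - w^2

Factor m^4 - w^4 and cancel (m^2 + w^2).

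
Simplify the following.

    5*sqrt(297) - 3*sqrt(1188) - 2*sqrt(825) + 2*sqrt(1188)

5*sqrt(297) = 15*sqrt(33); 3*sqrt(1188) = 18*sqrt(33); 2*sqrt(825) = 10*sqrt(33); 2*sqrt(1188) = 12*sqrt(33)
Combine: (15 - 18 - 10 + 12)·sqrt(33) = -sqrt(33)

-sqrt(33)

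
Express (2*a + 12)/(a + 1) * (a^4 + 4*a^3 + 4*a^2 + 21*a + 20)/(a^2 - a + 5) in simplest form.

2*a^2 + 20*a + 48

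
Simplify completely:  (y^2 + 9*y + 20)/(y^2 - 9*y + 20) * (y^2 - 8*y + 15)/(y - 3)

Factor: y^2 + 9*y + 20 = (y + 5)*(y + 4);  y^2 - 9*y + 20 = (y - 4)*(y - 5);  y^2 - 8*y + 15 = (y - 5)*(y - 3)
Cancel the common factors (y - 5), (y - 3).

(y^2 + 9*y + 20)/(y - 4)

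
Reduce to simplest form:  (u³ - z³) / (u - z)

u² + u*z + z²

u^3 - z^3 = (u - z)(u² + u*z + z²).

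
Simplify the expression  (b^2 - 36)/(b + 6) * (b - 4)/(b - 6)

b - 4

Factor: b^2 - 36 = (b - 6)*(b + 6)
Cancel the common factors (b + 6), (b - 6).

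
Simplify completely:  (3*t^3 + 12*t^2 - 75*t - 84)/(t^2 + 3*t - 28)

Factor: 3*t^3 + 12*t^2 - 75*t - 84 = 3*(t + 7)*(t - 4)*(t + 1);  t^2 + 3*t - 28 = (t - 4)*(t + 7)
Cancel the common factors (t + 7), (t - 4).

3*t + 3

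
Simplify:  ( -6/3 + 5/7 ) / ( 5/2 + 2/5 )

-90/203

Numerator: -6/3 + 5/7 = -9/7
Denominator: 5/2 + 2/5 = 29/10
Divide: (-9/7) · (10/29) = -90/203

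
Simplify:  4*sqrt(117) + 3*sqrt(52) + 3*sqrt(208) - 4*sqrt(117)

18*sqrt(13)

4*sqrt(117) = 12*sqrt(13); 3*sqrt(52) = 6*sqrt(13); 3*sqrt(208) = 12*sqrt(13); 4*sqrt(117) = 12*sqrt(13)
Combine: (12 + 6 + 12 - 12)·sqrt(13) = 18*sqrt(13)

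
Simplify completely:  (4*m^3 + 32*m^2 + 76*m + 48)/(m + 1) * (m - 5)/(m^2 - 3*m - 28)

(4*m^2 - 8*m - 60)/(m - 7)

Factor: 4*m^3 + 32*m^2 + 76*m + 48 = 4*(m + 3)*(m + 4)*(m + 1);  m^2 - 3*m - 28 = (m - 7)*(m + 4)
Cancel the common factors (m + 4), (m + 1).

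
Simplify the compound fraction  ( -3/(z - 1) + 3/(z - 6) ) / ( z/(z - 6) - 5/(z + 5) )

(15*z + 75)/(z**3 - z**2 + 30*z - 30)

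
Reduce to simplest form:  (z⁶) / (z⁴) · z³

Quotient: z²
Multiply by z³: add exponents.

z⁵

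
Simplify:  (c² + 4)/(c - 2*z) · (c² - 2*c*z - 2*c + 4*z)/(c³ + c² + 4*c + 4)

(c - 2)/(c + 1)

Factor: c² - 2*c*z - 2*c + 4*z = (c - 2*z)·(c - 2);  c³ + c² + 4*c + 4 = (c + 1)·(c² + 4)
Cancel the common factors (c² + 4), (c - 2*z).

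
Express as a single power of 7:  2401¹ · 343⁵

2401¹ = 7^4; 343⁵ = 7^15
Combine exponents: 7^19

7^19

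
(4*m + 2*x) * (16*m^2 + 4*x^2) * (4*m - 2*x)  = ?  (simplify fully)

256*m^4 - 16*x^4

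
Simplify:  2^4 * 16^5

2^4 = 2^4; 16^5 = 2^20
Combine exponents: 2^24

2^24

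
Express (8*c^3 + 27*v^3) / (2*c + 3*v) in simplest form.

4*c^2 - 6*c*v + 9*v^2

Factor as (a+b)(a^2-ab+b^2) with a=(2*c), b=(3*v).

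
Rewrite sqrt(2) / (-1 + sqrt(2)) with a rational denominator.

Multiply numerator and denominator by -sqrt(2) - 1.
Denominator becomes -1; numerator becomes -2 - sqrt(2).

sqrt(2) + 2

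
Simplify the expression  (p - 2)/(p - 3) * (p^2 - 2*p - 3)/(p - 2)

p + 1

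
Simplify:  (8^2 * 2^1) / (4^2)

2^3

8^2 = 2^6; 2^1 = 2^1; 4^2 = 2^4
Combine exponents: 2^3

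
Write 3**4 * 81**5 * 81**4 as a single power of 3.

3**40

3**4 = 3**4; 81**5 = 3**20; 81**4 = 3**16
Combine exponents: 3**40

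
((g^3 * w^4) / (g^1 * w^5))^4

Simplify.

g^8/w^4

Inside the bracket: g^2 * (w^-1)
Raise to the power 4: g^8 * (w^-4)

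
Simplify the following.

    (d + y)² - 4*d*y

Expanding gives d² - 2*d*y + y², a perfect square.

(d - y)²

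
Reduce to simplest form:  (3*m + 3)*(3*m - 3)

9*m^2 - 9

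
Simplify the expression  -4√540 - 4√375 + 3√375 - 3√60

-35*√15

4√540 = 24*√15; 4√375 = 20*√15; 3√375 = 15*√15; 3√60 = 6*√15
Combine: (-24 - 20 + 15 - 6)·√15 = -35*√15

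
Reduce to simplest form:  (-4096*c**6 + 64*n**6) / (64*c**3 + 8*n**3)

-64*c**3 + 8*n**3

Factor (2*n)**6 - (4*c)**6 and cancel (64*c**3 + 8*n**3).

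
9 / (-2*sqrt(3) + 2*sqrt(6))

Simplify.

Multiply numerator and denominator by 2*sqrt(3) + 2*sqrt(6).
Denominator becomes 12; numerator becomes 18*sqrt(3) + 18*sqrt(6).

(3*sqrt(3) + 3*sqrt(6))/2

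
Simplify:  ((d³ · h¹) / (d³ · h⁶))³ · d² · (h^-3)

d²/h^18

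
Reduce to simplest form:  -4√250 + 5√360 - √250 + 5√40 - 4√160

-√10

4√250 = 20*√10; 5√360 = 30*√10; √250 = 5*√10; 5√40 = 10*√10; 4√160 = 16*√10
Combine: (-20 + 30 - 5 + 10 - 16)·√10 = -√10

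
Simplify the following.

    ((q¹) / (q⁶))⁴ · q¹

q^(-19)

Inside the bracket: (q^-5)
Raise to the power 4: (q^-20)
Multiply by q¹: add exponents.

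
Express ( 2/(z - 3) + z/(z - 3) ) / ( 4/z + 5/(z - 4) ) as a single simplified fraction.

(z³ - 2*z² - 8*z)/(9*z² - 43*z + 48)

Numerator: 2/(z - 3) + z/(z - 3) = (z + 2)/(z - 3)
Denominator: 4/z + 5/(z - 4) = (9*z - 16)/(z² - 4*z)
Divide: ((z + 2)/(z - 3)) · ((z² - 4*z)/(9*z - 16)) = (z³ - 2*z² - 8*z)/(9*z² - 43*z + 48)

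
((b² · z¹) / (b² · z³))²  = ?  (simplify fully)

Inside the bracket: (z^-2)
Raise to the power 2: (z^-4)

z^(-4)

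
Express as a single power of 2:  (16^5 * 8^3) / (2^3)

16^5 = 2^20; 8^3 = 2^9; 2^3 = 2^3
Combine exponents: 2^26

2^26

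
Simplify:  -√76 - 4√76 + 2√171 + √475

√19

√76 = 2*√19; 4√76 = 8*√19; 2√171 = 6*√19; √475 = 5*√19
Combine: (-2 - 8 + 6 + 5)·√19 = √19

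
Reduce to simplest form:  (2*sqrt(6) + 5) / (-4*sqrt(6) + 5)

Multiply numerator and denominator by 5 + 4*sqrt(6).
Denominator becomes -71; numerator becomes 73 + 30*sqrt(6).

(-30*sqrt(6) - 73)/71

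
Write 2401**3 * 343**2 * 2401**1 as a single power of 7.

7**22

2401**3 = 7**12; 343**2 = 7**6; 2401**1 = 7**4
Combine exponents: 7**22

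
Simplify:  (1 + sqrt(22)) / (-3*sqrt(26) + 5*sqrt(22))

(3*sqrt(26) + 5*sqrt(22) + 6*sqrt(143) + 110)/316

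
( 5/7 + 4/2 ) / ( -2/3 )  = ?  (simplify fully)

-57/14

Numerator: 5/7 + 4/2 = 19/7
Denominator: -2/3 = -2/3
Divide: (19/7) · (-3/2) = -57/14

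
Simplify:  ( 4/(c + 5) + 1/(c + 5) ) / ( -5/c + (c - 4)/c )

5*c/(c^2 - 4*c - 45)

Numerator: 4/(c + 5) + 1/(c + 5) = 5/(c + 5)
Denominator: -5/c + (c - 4)/c = (c - 9)/c
Divide: (5/(c + 5)) · (c/(c - 9)) = 5*c/(c^2 - 4*c - 45)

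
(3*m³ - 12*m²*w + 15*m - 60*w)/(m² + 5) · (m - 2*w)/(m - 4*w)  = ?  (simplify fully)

Factor: 3*m³ - 12*m²*w + 15*m - 60*w = 3·(m² + 5)·(m - 4*w)
Cancel the common factors (m² + 5), (m - 4*w).

3*m - 6*w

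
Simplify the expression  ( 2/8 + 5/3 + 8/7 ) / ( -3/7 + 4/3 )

257/76

Numerator: 2/8 + 5/3 + 8/7 = 257/84
Denominator: -3/7 + 4/3 = 19/21
Divide: (257/84) · (21/19) = 257/76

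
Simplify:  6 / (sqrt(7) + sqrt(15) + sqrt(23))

(-12*sqrt(2415) - 6*sqrt(23) + 90*sqrt(15) + 186*sqrt(7))/419

Group as (sqrt(7) + sqrt(23)) + sqrt(15); multiply by (sqrt(7) + sqrt(23)) - sqrt(15), then rationalise the remaining surd.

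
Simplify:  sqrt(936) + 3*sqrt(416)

18*sqrt(26)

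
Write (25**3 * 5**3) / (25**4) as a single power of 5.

5**1

25**3 = 5**6; 5**3 = 5**3; 25**4 = 5**8
Combine exponents: 5**1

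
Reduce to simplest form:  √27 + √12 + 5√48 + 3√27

34*√3

√27 = 3*√3; √12 = 2*√3; 5√48 = 20*√3; 3√27 = 9*√3
Combine: (3 + 2 + 20 + 9)·√3 = 34*√3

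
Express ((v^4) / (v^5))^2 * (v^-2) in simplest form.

v^(-4)

Inside the bracket: (v^-1)
Raise to the power 2: (v^-2)
Multiply by (v^-2): add exponents.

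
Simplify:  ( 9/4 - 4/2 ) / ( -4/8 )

-1/2

Numerator: 9/4 - 4/2 = 1/4
Denominator: -4/8 = -1/2
Divide: (1/4) · (-2) = -1/2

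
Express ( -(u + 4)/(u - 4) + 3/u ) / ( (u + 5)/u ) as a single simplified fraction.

(-u^2 - u - 12)/(u^2 + u - 20)

Numerator: -(u + 4)/(u - 4) + 3/u = (-u^2 - u - 12)/(u^2 - 4*u)
Denominator: (u + 5)/u = (u + 5)/u
Divide: ((-u^2 - u - 12)/(u^2 - 4*u)) · (u/(u + 5)) = (-u^2 - u - 12)/(u^2 + u - 20)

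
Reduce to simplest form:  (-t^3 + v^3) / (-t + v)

v^3 - t^3 = (-t + v)(t^2 + t*v + v^2).

t^2 + t*v + v^2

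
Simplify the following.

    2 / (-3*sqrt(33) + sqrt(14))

(-6*sqrt(33) - 2*sqrt(14))/283

Multiply numerator and denominator by sqrt(14) + 3*sqrt(33).
Denominator becomes -283; numerator becomes 2*sqrt(14) + 6*sqrt(33).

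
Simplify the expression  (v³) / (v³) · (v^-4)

v^(-4)

Quotient: 1
Multiply by (v^-4): add exponents.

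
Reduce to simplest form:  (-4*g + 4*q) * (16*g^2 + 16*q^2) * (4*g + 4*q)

((4*q)+(4*g))((4*q)-(4*g)) = -16*g^2 + 16*q^2; continue pairing.

-256*g^4 + 256*q^4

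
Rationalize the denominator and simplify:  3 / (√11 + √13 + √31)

(-6*√4433 - 21*√31 + 87*√13 + 99*√11)/523

Group as (√13 + √31) + √11; multiply by (√13 + √31) - √11, then rationalise the remaining surd.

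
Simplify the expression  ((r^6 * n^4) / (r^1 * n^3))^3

n^3*r^15

Inside the bracket: r^5 * n^1
Raise to the power 3: r^15 * n^3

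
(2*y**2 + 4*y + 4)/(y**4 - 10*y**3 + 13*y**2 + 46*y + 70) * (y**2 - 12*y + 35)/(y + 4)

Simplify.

Factor: 2*y**2 + 4*y + 4 = 2*(y**2 + 2*y + 2);  y**4 - 10*y**3 + 13*y**2 + 46*y + 70 = (y**2 + 2*y + 2)*(y - 7)*(y - 5);  y**2 - 12*y + 35 = (y - 5)*(y - 7)
Cancel the common factors (y**2 + 2*y + 2), (y - 5), (y - 7).

2/(y + 4)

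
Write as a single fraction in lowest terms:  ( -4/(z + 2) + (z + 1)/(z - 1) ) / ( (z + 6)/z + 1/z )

(z^3 - z^2 + 6*z)/(z^3 + 8*z^2 + 5*z - 14)

Numerator: -4/(z + 2) + (z + 1)/(z - 1) = (z^2 - z + 6)/(z^2 + z - 2)
Denominator: (z + 6)/z + 1/z = (z + 7)/z
Divide: ((z^2 - z + 6)/(z^2 + z - 2)) · (z/(z + 7)) = (z^3 - z^2 + 6*z)/(z^3 + 8*z^2 + 5*z - 14)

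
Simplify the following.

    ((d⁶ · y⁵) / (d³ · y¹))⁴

d^12*y^16

Inside the bracket: d³ · y⁴
Raise to the power 4: d^12 · y^16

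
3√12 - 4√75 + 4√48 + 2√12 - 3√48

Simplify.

-6*√3

3√12 = 6*√3; 4√75 = 20*√3; 4√48 = 16*√3; 2√12 = 4*√3; 3√48 = 12*√3
Combine: (6 - 20 + 16 + 4 - 12)·√3 = -6*√3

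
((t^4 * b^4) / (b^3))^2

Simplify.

Inside the bracket: t^4 * b^1
Raise to the power 2: t^8 * b^2

b^2*t^8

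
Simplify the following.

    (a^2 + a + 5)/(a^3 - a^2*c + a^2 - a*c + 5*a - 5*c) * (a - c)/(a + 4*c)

1/(a + 4*c)

Factor: a^3 - a^2*c + a^2 - a*c + 5*a - 5*c = (a - c)*(a^2 + a + 5)
Cancel the common factors (a^2 + a + 5), (a - c).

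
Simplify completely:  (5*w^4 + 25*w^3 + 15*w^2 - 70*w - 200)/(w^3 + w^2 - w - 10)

Factor: 5*w^4 + 25*w^3 + 15*w^2 - 70*w - 200 = 5*(w - 2)*(w^2 + 3*w + 5)*(w + 4);  w^3 + w^2 - w - 10 = (w - 2)*(w^2 + 3*w + 5)
Cancel the common factors (w^2 + 3*w + 5), (w - 2).

5*w + 20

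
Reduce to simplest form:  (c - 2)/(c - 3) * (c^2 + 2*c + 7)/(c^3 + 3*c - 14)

1/(c - 3)

Factor: c^3 + 3*c - 14 = (c - 2)*(c^2 + 2*c + 7)
Cancel the common factors (c^2 + 2*c + 7), (c - 2).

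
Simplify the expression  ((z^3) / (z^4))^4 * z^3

1/z

Inside the bracket: (z^-1)
Raise to the power 4: (z^-4)
Multiply by z^3: add exponents.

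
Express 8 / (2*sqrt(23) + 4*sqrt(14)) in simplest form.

Multiply numerator and denominator by -2*sqrt(23) + 4*sqrt(14).
Denominator becomes 132; numerator becomes -16*sqrt(23) + 32*sqrt(14).

(-4*sqrt(23) + 8*sqrt(14))/33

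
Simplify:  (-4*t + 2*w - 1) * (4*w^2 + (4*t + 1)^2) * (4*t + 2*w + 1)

-256*t^4 - 256*t^3 - 96*t^2 - 16*t + 16*w^4 - 1

Telescope via difference of squares: ((2*w)+(4*t + 1))((2*w)-(4*t + 1)) = -16*t^2 - 8*t + 4*w^2 - 1, then repeat with the next factor.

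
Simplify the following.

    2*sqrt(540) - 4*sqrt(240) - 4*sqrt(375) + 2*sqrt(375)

2*sqrt(540) = 12*sqrt(15); 4*sqrt(240) = 16*sqrt(15); 4*sqrt(375) = 20*sqrt(15); 2*sqrt(375) = 10*sqrt(15)
Combine: (12 - 16 - 20 + 10)·sqrt(15) = -14*sqrt(15)

-14*sqrt(15)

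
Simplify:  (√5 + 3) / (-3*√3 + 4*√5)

(3*√15 + 9*√3 + 20 + 12*√5)/53

Multiply numerator and denominator by 3*√3 + 4*√5.
Denominator becomes 53; numerator becomes 3*√15 + 9*√3 + 20 + 12*√5.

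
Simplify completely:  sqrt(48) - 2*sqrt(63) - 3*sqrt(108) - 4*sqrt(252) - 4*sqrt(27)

-30*sqrt(7) - 26*sqrt(3)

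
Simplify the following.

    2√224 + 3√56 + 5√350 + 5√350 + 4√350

84*√14

2√224 = 8*√14; 3√56 = 6*√14; 5√350 = 25*√14; 5√350 = 25*√14; 4√350 = 20*√14
Combine: (8 + 6 + 25 + 25 + 20)·√14 = 84*√14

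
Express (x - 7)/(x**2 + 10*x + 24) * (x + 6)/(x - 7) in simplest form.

1/(x + 4)

Factor: x**2 + 10*x + 24 = (x + 4)*(x + 6)
Cancel the common factors (x - 7), (x + 6).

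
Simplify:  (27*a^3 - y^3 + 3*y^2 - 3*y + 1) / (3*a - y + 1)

9*a^2 + 3*a*y - 3*a + y^2 - 2*y + 1

Factor as (a-b)(a^2+ab+b^2) with a=(3*a), b=(y - 1).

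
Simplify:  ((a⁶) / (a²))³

Inside the bracket: a⁴
Raise to the power 3: a^12

a^12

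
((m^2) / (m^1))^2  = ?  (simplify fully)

Inside the bracket: m^1
Raise to the power 2: m^2

m^2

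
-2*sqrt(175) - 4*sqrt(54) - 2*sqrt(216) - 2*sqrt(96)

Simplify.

-32*sqrt(6) - 10*sqrt(7)

2*sqrt(175) = 10*sqrt(7); 4*sqrt(54) = 12*sqrt(6); 2*sqrt(216) = 12*sqrt(6); 2*sqrt(96) = 8*sqrt(6)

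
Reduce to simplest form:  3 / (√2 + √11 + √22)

(-132 - 27*√22 + 39*√11 + 93*√2)/7

Group as (√2 + √11) + √22; multiply by (√2 + √11) - √22, then rationalise the remaining surd.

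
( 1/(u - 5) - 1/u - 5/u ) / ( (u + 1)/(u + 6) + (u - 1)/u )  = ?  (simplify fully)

Numerator: 1/(u - 5) - 1/u - 5/u = (-5*u + 30)/(u² - 5*u)
Denominator: (u + 1)/(u + 6) + (u - 1)/u = (2*u² + 6*u - 6)/(u² + 6*u)
Divide: ((-5*u + 30)/(u² - 5*u)) · ((u² + 6*u)/(2*u² + 6*u - 6)) = (-5*u² + 180)/(2*u³ - 4*u² - 36*u + 30)

(-5*u² + 180)/(2*u³ - 4*u² - 36*u + 30)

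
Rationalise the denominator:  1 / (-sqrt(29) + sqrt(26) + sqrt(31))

(-14*sqrt(29) + 12*sqrt(31) + 17*sqrt(26) + sqrt(23374))/1220

Group as (sqrt(26) + sqrt(31)) - sqrt(29); multiply by (sqrt(26) + sqrt(31)) + sqrt(29), then rationalise the remaining surd.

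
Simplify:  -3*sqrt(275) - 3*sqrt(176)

3*sqrt(275) = 15*sqrt(11); 3*sqrt(176) = 12*sqrt(11)
Combine: (-15 - 12)·sqrt(11) = -27*sqrt(11)

-27*sqrt(11)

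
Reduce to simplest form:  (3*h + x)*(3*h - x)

9*h^2 - x^2

Product of conjugates: (P+Q)(P-Q) = P^2 - Q^2.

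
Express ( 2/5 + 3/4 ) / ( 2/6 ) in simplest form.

69/20

Numerator: 2/5 + 3/4 = 23/20
Denominator: 2/6 = 1/3
Divide: (23/20) · (3) = 69/20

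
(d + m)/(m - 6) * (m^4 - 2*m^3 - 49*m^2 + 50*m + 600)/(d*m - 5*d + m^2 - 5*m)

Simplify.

Factor: m^4 - 2*m^3 - 49*m^2 + 50*m + 600 = (m + 5)*(m - 6)*(m + 4)*(m - 5);  d*m - 5*d + m^2 - 5*m = (d + m)*(m - 5)
Cancel the common factors (d + m), (m - 6), (m - 5).

m^2 + 9*m + 20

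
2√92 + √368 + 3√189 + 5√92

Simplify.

9*√21 + 18*√23

2√92 = 4*√23; √368 = 4*√23; 3√189 = 9*√21; 5√92 = 10*√23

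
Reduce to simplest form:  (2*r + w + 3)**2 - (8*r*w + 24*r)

Expand the square and combine the (8*r*w + 24*r) term.

(-2*r + w + 3)**2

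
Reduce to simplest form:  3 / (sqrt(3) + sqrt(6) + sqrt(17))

Group as (sqrt(3) + sqrt(6)) + sqrt(17); multiply by (sqrt(3) + sqrt(6)) - sqrt(17), then rationalise the remaining surd.

(-9*sqrt(34) - 12*sqrt(17) + 21*sqrt(6) + 30*sqrt(3))/4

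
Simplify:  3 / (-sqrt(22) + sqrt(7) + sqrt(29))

(-21*sqrt(22) + 66*sqrt(7) + 3*sqrt(4466))/308

Group as (sqrt(7) + sqrt(29)) - sqrt(22); multiply by (sqrt(7) + sqrt(29)) + sqrt(22), then rationalise the remaining surd.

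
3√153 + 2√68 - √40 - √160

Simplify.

-6*√10 + 13*√17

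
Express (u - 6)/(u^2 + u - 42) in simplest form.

1/(u + 7)

Factor: u^2 + u - 42 = (u - 6)*(u + 7)
Cancel the common factor (u - 6).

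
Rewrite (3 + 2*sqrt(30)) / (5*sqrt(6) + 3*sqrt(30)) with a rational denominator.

(-20*sqrt(5) - 5*sqrt(6) + 3*sqrt(30) + 60)/40

Multiply numerator and denominator by -5*sqrt(6) + 3*sqrt(30).
Denominator becomes 120; numerator becomes -60*sqrt(5) - 15*sqrt(6) + 9*sqrt(30) + 180.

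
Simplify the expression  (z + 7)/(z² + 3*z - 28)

1/(z - 4)

Factor: z² + 3*z - 28 = (z - 4)·(z + 7)
Cancel the common factor (z + 7).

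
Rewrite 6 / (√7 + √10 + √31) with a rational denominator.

Group as (√7 + √31) + √10; multiply by (√7 + √31) - √10, then rationalise the remaining surd.

(-√2170 - 7*√31 + 14*√10 + 17*√7)/7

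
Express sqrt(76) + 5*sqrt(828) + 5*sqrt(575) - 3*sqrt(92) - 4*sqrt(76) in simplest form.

-6*sqrt(19) + 49*sqrt(23)

sqrt(76) = 2*sqrt(19); 5*sqrt(828) = 30*sqrt(23); 5*sqrt(575) = 25*sqrt(23); 3*sqrt(92) = 6*sqrt(23); 4*sqrt(76) = 8*sqrt(19)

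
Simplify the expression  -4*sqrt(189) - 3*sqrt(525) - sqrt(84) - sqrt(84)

-31*sqrt(21)

4*sqrt(189) = 12*sqrt(21); 3*sqrt(525) = 15*sqrt(21); sqrt(84) = 2*sqrt(21); sqrt(84) = 2*sqrt(21)
Combine: (-12 - 15 - 2 - 2)·sqrt(21) = -31*sqrt(21)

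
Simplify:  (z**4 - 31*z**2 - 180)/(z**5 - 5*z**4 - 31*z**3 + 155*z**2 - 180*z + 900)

1/(z - 5)

Factor: z**4 - 31*z**2 - 180 = (z - 6)*(z + 6)*(z**2 + 5);  z**5 - 5*z**4 - 31*z**3 + 155*z**2 - 180*z + 900 = (z**2 + 5)*(z - 5)*(z + 6)*(z - 6)
Cancel the common factors (z**2 + 5), (z + 6), (z - 6).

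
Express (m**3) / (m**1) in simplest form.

m**2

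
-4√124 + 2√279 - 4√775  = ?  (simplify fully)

4√124 = 8*√31; 2√279 = 6*√31; 4√775 = 20*√31
Combine: (-8 + 6 - 20)·√31 = -22*√31

-22*√31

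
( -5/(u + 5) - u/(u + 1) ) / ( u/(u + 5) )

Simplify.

Numerator: -5/(u + 5) - u/(u + 1) = (-u^2 - 10*u - 5)/(u^2 + 6*u + 5)
Denominator: u/(u + 5) = u/(u + 5)
Divide: ((-u^2 - 10*u - 5)/(u^2 + 6*u + 5)) · ((u + 5)/u) = (-u^2 - 10*u - 5)/(u^2 + u)

(-u^2 - 10*u - 5)/(u^2 + u)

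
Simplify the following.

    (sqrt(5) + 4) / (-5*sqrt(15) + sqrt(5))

(-20*sqrt(15) - 25*sqrt(3) - 4*sqrt(5) - 5)/370

Multiply numerator and denominator by sqrt(5) + 5*sqrt(15).
Denominator becomes -370; numerator becomes 5 + 4*sqrt(5) + 25*sqrt(3) + 20*sqrt(15).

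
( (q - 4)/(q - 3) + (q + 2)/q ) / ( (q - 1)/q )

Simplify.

(2*q^2 - 5*q - 6)/(q^2 - 4*q + 3)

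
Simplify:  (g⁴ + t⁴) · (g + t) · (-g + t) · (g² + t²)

(t+g)(t-g) = -g² + t²; continue pairing.

-g⁸ + t⁸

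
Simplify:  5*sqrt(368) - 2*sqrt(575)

5*sqrt(368) = 20*sqrt(23); 2*sqrt(575) = 10*sqrt(23)
Combine: (20 - 10)·sqrt(23) = 10*sqrt(23)

10*sqrt(23)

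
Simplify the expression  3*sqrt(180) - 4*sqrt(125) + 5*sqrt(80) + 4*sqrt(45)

30*sqrt(5)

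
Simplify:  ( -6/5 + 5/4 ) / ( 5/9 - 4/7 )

-63/20

Numerator: -6/5 + 5/4 = 1/20
Denominator: 5/9 - 4/7 = -1/63
Divide: (1/20) · (-63) = -63/20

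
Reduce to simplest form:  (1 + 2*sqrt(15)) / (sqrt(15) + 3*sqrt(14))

(-30 - sqrt(15) + 3*sqrt(14) + 6*sqrt(210))/111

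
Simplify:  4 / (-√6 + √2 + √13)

(-36*√6 - 20*√13 + 68*√2 + 16*√39)/23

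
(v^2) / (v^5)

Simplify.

Quotient: (v^-3)

v^(-3)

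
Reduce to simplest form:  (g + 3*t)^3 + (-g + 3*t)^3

Only the even-power cross terms survive.

18*t*(g^2 + 3*t^2)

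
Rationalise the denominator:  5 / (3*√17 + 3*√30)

Multiply numerator and denominator by -3*√30 + 3*√17.
Denominator becomes -117; numerator becomes -15*√30 + 15*√17.

(-5*√17 + 5*√30)/39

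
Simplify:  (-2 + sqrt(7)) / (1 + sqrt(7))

Multiply numerator and denominator by -sqrt(7) + 1.
Denominator becomes -6; numerator becomes -9 + 3*sqrt(7).

(-sqrt(7) + 3)/2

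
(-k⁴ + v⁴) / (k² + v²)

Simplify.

Difference of fourth powers: factor out (k² + v²).

-k² + v²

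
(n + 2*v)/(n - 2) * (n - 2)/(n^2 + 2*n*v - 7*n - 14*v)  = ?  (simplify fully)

Factor: n^2 + 2*n*v - 7*n - 14*v = (n + 2*v)*(n - 7)
Cancel the common factors (n - 2), (n + 2*v).

1/(n - 7)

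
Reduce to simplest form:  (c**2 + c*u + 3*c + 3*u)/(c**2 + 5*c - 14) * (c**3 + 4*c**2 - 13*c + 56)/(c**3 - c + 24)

Factor: c**2 + c*u + 3*c + 3*u = (c + u)*(c + 3);  c**2 + 5*c - 14 = (c + 7)*(c - 2);  c**3 + 4*c**2 - 13*c + 56 = (c + 7)*(c**2 - 3*c + 8);  c**3 - c + 24 = (c + 3)*(c**2 - 3*c + 8)
Cancel the common factors (c**2 - 3*c + 8), (c + 3), (c + 7).

(c + u)/(c - 2)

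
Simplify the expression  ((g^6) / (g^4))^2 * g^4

g^8

Inside the bracket: g^2
Raise to the power 2: g^4
Multiply by g^4: add exponents.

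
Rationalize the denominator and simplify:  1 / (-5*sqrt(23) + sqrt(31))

Multiply numerator and denominator by sqrt(31) + 5*sqrt(23).
Denominator becomes -544; numerator becomes sqrt(31) + 5*sqrt(23).

(-5*sqrt(23) - sqrt(31))/544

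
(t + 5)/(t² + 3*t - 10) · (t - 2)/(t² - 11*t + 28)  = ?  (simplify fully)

1/(t² - 11*t + 28)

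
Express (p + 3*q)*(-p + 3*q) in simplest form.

Difference of squares with P = 3*q, Q = p.

-p**2 + 9*q**2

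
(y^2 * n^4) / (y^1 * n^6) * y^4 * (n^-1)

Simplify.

Quotient: y^1 * (n^-2)
Multiply by y^4 * (n^-1): add exponents.

y^5/n^3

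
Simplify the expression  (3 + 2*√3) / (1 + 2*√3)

(4*√3 + 9)/11

Multiply numerator and denominator by -2*√3 + 1.
Denominator becomes -11; numerator becomes -9 - 4*√3.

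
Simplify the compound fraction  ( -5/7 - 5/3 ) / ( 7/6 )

-100/49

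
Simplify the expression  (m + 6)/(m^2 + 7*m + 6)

1/(m + 1)

Factor: m^2 + 7*m + 6 = (m + 1)*(m + 6)
Cancel the common factor (m + 6).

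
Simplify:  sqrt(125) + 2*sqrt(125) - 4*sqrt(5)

sqrt(125) = 5*sqrt(5); 2*sqrt(125) = 10*sqrt(5); 4*sqrt(5) = 4*sqrt(5)
Combine: (5 + 10 - 4)·sqrt(5) = 11*sqrt(5)

11*sqrt(5)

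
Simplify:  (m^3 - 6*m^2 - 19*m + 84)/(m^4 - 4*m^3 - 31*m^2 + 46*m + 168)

1/(m + 2)

Factor: m^3 - 6*m^2 - 19*m + 84 = (m - 3)*(m + 4)*(m - 7);  m^4 - 4*m^3 - 31*m^2 + 46*m + 168 = (m + 2)*(m - 3)*(m - 7)*(m + 4)
Cancel the common factors (m + 4), (m - 3), (m - 7).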